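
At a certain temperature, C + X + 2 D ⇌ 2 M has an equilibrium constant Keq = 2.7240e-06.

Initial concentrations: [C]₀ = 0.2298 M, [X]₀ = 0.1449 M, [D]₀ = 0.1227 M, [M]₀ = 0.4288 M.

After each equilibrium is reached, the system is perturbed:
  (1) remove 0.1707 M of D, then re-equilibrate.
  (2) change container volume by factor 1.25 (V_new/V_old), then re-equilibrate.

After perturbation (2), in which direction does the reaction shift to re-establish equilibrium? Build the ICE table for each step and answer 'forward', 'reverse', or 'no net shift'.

Q₀ = 366.8 vs Keq = 2.7240e-06 ⇒ Q>K, reverse
Step 1:
                   C          X          D          M
  init        0.2298     0.1449     0.1227     0.4288
  Δ           0.2142     0.2142     0.4284    -0.4284
  eq           0.444     0.3591     0.5511 3.6323e-04
  solve Keq expr → x = -0.2142; check Q = 2.7240e-06
Then remove 0.1707 M of D.
Step 2:
                   C          X          D          M
  init         0.444     0.3591     0.3804 3.6323e-04
  Δ       5.6196e-05 5.6196e-05 1.1239e-04 -1.1239e-04
  eq          0.4441     0.3592     0.3805 2.5084e-04
  solve Keq expr → x = -5.6196e-05; check Q = 2.7240e-06
Then change container volume by factor 1.25 (V_new/V_old).
Step 3:
                   C          X          D          M
  init        0.3553     0.2873     0.3044 2.0067e-04
  Δ       2.0051e-05 2.0051e-05 4.0103e-05 -4.0103e-05
  eq          0.3553     0.2874     0.3045 1.6057e-04
  solve Keq expr → x = -2.0051e-05; check Q = 2.7240e-06

Direction: reverse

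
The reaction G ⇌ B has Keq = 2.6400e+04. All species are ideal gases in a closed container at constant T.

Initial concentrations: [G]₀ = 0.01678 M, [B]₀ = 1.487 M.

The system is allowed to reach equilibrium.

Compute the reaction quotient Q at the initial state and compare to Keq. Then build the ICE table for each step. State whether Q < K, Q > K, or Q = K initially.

Q₀ = 88.62; Q < K (proceeds forward)

Q₀ = 88.62 vs Keq = 2.6400e+04 ⇒ Q<K, forward
Step 1:
                   G          B
  Initial    0.01678      1.487
  Change    -0.01672    0.01672
  Equil   5.6959e-05      1.504
  solve Keq expr → x = 0.01672; check Q = 2.6400e+04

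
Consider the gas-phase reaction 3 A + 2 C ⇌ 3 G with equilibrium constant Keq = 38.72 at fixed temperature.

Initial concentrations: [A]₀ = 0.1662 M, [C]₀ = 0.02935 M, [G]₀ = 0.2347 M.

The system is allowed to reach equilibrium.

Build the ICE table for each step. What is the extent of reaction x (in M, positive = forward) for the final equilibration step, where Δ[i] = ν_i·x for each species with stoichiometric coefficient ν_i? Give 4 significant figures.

x = -0.02621 M

Q₀ = 3269 vs Keq = 38.72 ⇒ Q>K, reverse
Step 1:
                   A          C          G
  I           0.1662    0.02935     0.2347
  C          0.07864    0.05243   -0.07864
  E           0.2448    0.08178     0.1561
  solve Keq expr → x = -0.02621; check Q = 38.72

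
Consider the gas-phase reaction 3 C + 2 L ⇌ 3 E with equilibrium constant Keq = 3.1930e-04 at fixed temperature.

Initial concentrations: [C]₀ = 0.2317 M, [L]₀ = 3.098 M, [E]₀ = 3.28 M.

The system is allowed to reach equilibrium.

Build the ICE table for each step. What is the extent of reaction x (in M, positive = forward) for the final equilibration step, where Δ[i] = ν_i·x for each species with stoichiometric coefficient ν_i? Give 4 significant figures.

x = -0.9006 M

Q₀ = 295.6 vs Keq = 3.1930e-04 ⇒ Q>K, reverse
Step 1:
                   C          L          E
  init        0.2317      3.098       3.28
  Δ            2.702      1.801     -2.702
  eq           2.933      4.899     0.5783
  solve Keq expr → x = -0.9006; check Q = 3.1930e-04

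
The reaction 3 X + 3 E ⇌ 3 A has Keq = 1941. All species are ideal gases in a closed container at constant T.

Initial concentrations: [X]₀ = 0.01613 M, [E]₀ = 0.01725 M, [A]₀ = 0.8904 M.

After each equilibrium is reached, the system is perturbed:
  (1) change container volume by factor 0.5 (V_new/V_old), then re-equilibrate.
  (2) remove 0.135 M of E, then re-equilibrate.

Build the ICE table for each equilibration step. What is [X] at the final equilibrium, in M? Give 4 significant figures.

Q₀ = 3.2771e+10 vs Keq = 1941 ⇒ Q>K, reverse
Step 1:
                    X           E           A
  Initial     0.01613     0.01725      0.8904
  Change       0.2159      0.2159     -0.2159
  Equil         0.232      0.2331      0.6745
  solve Keq expr → x = -0.07195; check Q = 1941
Then change container volume by factor 0.5 (V_new/V_old).
Step 2:
                    X           E           A
  Initial       0.464      0.4662       1.349
  Change      -0.1217     -0.1217      0.1217
  Equil        0.3423      0.3445       1.471
  solve Keq expr → x = 0.04057; check Q = 1941
Then remove 0.135 M of E.
Step 3:
                    X           E           A
  Initial      0.3423      0.2095       1.471
  Change      0.06619     0.06619    -0.06619
  Equil        0.4084      0.2757       1.405
  solve Keq expr → x = -0.02206; check Q = 1941

[X]_eq = 0.4084 M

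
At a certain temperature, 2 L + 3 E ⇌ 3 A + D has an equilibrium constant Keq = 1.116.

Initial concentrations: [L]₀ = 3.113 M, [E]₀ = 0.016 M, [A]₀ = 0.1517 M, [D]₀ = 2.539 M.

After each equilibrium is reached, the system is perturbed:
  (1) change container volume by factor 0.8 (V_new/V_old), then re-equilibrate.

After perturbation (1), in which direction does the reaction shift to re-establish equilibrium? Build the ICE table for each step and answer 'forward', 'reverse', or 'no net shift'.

Q₀ = 223.3 vs Keq = 1.116 ⇒ Q>K, reverse
Step 1:
                   L          E          A          D
  init         3.113      0.016     0.1517      2.539
  Δ          0.03176    0.04763   -0.04763   -0.01588
  eq           3.145    0.06363     0.1041      2.523
  solve Keq expr → x = -0.01588; check Q = 1.116
Then change container volume by factor 0.8 (V_new/V_old).
Step 2:
                   L          E          A          D
  init         3.931    0.07954     0.1301      3.154
  Δ        -0.002407  -0.003611   0.003611   0.001204
  eq           3.929    0.07593     0.1337      3.155
  solve Keq expr → x = 0.001204; check Q = 1.116

Direction: forward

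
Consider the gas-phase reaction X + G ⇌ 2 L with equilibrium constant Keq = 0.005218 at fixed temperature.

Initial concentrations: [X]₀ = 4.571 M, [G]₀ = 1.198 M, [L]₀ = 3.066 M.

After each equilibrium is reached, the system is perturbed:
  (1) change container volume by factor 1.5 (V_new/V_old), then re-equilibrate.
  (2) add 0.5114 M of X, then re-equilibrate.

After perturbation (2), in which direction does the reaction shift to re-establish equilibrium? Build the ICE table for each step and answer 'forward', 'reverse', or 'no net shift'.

Q₀ = 1.717 vs Keq = 0.005218 ⇒ Q>K, reverse
Step 1:
                   X          G          L
  Initial      4.571      1.198      3.066
  Change       1.391      1.391     -2.782
  Equil        5.962      2.589     0.2838
  solve Keq expr → x = -1.391; check Q = 0.005218
Then change container volume by factor 1.5 (V_new/V_old).
Step 2:
                   X          G          L
  Initial      3.975      1.726     0.1892
  Change           0          0          0
  Equil        3.975      1.726     0.1892
  solve Keq expr → x = 0; check Q = 0.005218
Then add 0.5114 M of X.
Step 3:
                   X          G          L
  Initial      4.486      1.726     0.1892
  Change   -0.005673  -0.005673    0.01135
  Equil         4.48       1.72     0.2006
  solve Keq expr → x = 0.005673; check Q = 0.005218

Direction: forward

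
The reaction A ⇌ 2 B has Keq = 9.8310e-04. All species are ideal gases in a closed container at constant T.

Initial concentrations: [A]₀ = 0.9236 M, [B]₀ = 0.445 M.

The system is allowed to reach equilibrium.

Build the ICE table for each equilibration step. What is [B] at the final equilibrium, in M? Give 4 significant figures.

Q₀ = 0.2144 vs Keq = 9.8310e-04 ⇒ Q>K, reverse
Step 1:
                   A          B
  init        0.9236      0.445
  Δ           0.2058    -0.4117
  eq           1.129    0.03332
  solve Keq expr → x = -0.2058; check Q = 9.8310e-04

[B]_eq = 0.03332 M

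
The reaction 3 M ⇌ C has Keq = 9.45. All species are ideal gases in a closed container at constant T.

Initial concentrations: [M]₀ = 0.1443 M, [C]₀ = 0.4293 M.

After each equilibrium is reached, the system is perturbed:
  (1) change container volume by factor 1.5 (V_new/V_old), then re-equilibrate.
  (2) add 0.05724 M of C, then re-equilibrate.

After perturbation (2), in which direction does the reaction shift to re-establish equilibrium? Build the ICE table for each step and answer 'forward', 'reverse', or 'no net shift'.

Direction: reverse

Q₀ = 142.9 vs Keq = 9.45 ⇒ Q>K, reverse
Step 1:
                    M           C
  I            0.1443      0.4293
  C            0.1937    -0.06455
  E             0.338      0.3647
  solve Keq expr → x = -0.06455; check Q = 9.45
Then change container volume by factor 1.5 (V_new/V_old).
Step 2:
                    M           C
  I            0.2253      0.2432
  C            0.0614    -0.02047
  E            0.2867      0.2227
  solve Keq expr → x = -0.02047; check Q = 9.45
Then add 0.05724 M of C.
Step 3:
                    M           C
  I            0.2867      0.2799
  C           0.02021   -0.006738
  E            0.3069      0.2732
  solve Keq expr → x = -0.006738; check Q = 9.45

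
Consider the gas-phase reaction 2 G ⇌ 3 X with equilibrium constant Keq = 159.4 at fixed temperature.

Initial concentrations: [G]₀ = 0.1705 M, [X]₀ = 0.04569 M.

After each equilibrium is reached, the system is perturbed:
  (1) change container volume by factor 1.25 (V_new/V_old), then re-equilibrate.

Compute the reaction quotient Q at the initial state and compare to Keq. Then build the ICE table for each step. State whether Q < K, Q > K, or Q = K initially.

Q₀ = 0.003281 vs Keq = 159.4 ⇒ Q<K, forward
Step 1:
                   G          X
  init        0.1705    0.04569
  Δ          -0.1585     0.2378
  eq         0.01196     0.2835
  solve Keq expr → x = 0.07927; check Q = 159.4
Then change container volume by factor 1.25 (V_new/V_old).
Step 2:
                   G          X
  init      0.009565     0.2268
  Δ       -9.3070e-04   0.001396
  eq        0.008634     0.2282
  solve Keq expr → x = 4.6535e-04; check Q = 159.4

Q₀ = 0.003281; Q < K (proceeds forward)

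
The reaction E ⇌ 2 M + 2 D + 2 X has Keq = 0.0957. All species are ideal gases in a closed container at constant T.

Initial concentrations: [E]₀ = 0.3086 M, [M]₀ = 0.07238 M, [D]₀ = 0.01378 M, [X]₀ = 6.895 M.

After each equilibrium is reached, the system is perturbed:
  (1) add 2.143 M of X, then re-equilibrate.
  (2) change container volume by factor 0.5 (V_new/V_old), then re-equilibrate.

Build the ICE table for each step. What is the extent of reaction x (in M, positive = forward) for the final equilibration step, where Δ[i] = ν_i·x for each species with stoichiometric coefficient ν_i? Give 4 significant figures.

Q₀ = 1.5325e-04 vs Keq = 0.0957 ⇒ Q<K, forward
Step 1:
                   E          M          D          X
  init        0.3086    0.07238    0.01378      6.895
  Δ         -0.05449      0.109      0.109      0.109
  eq          0.2541     0.1814     0.1228      7.004
  solve Keq expr → x = 0.05449; check Q = 0.0957
Then add 2.143 M of X.
Step 2:
                   E          M          D          X
  init        0.2541     0.1814     0.1228      9.147
  Δ         0.008535   -0.01707   -0.01707   -0.01707
  eq          0.2626     0.1643     0.1057       9.13
  solve Keq expr → x = -0.008535; check Q = 0.0957
Then change container volume by factor 0.5 (V_new/V_old).
Step 3:
                   E          M          D          X
  init        0.5253     0.3286     0.2114      18.26
  Δ          0.07055    -0.1411    -0.1411    -0.1411
  eq          0.5958     0.1875    0.07029      18.12
  solve Keq expr → x = -0.07055; check Q = 0.0957

x = -0.07055 M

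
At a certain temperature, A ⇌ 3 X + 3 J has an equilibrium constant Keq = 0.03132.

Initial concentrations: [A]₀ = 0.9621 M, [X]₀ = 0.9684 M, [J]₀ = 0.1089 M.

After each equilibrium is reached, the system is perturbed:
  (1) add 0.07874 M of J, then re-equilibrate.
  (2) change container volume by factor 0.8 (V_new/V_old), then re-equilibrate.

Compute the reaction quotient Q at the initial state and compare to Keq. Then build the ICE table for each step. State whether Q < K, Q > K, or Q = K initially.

Q₀ = 0.001219; Q < K (proceeds forward)

Q₀ = 0.001219 vs Keq = 0.03132 ⇒ Q<K, forward
Step 1:
                    A           X           J
  init         0.9621      0.9684      0.1089
  Δ          -0.05377      0.1613      0.1613
  eq           0.9083        1.13      0.2702
  solve Keq expr → x = 0.05377; check Q = 0.03132
Then add 0.07874 M of J.
Step 2:
                    A           X           J
  init         0.9083        1.13       0.349
  Δ           0.02038    -0.06115    -0.06115
  eq           0.9287       1.069      0.2878
  solve Keq expr → x = -0.02038; check Q = 0.03132
Then change container volume by factor 0.8 (V_new/V_old).
Step 3:
                    A           X           J
  init          1.161       1.336      0.3598
  Δ           0.03041    -0.09124    -0.09124
  eq            1.191       1.244      0.2685
  solve Keq expr → x = -0.03041; check Q = 0.03132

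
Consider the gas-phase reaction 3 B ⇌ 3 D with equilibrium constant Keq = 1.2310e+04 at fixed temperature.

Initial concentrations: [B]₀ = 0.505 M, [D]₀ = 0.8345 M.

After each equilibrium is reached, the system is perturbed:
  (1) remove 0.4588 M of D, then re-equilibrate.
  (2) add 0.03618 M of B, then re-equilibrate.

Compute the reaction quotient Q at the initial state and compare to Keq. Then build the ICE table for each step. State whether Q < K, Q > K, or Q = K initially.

Q₀ = 4.512 vs Keq = 1.2310e+04 ⇒ Q<K, forward
Step 1:
                   B          D
  init         0.505     0.8345
  Δ          -0.4494     0.4494
  eq          0.0556      1.284
  solve Keq expr → x = 0.1498; check Q = 1.2310e+04
Then remove 0.4588 M of D.
Step 2:
                   B          D
  init        0.0556     0.8251
  Δ         -0.01905    0.01905
  eq         0.03656     0.8441
  solve Keq expr → x = 0.006348; check Q = 1.2310e+04
Then add 0.03618 M of B.
Step 3:
                   B          D
  init       0.07274     0.8441
  Δ         -0.03468    0.03468
  eq         0.03806     0.8788
  solve Keq expr → x = 0.01156; check Q = 1.2310e+04

Q₀ = 4.512; Q < K (proceeds forward)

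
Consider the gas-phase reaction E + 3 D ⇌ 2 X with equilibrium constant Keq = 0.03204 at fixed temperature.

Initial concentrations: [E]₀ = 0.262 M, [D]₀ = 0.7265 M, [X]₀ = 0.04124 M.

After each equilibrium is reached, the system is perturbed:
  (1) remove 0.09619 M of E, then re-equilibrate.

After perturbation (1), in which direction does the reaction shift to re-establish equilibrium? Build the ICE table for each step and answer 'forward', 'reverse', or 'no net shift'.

Q₀ = 0.01693 vs Keq = 0.03204 ⇒ Q<K, forward
Step 1:
                  E         D         X
  I           0.262    0.7265   0.04124
  C       -0.006315  -0.01894   0.01263
  E          0.2557    0.7076   0.05387
  solve Keq expr → x = 0.006315; check Q = 0.03204
Then remove 0.09619 M of E.
Step 2:
                  E         D         X
  I          0.1595    0.7076   0.05387
  C        0.004702    0.0141 -0.009403
  E          0.1642    0.7217   0.04447
  solve Keq expr → x = -0.004702; check Q = 0.03204

Direction: reverse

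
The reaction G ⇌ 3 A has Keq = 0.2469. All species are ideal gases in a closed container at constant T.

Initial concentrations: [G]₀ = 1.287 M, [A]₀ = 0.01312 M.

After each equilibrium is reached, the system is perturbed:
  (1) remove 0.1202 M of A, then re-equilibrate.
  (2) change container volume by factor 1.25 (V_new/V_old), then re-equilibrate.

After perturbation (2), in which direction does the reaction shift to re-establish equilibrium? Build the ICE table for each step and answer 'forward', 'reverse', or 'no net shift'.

Direction: forward

Q₀ = 1.7548e-06 vs Keq = 0.2469 ⇒ Q<K, forward
Step 1:
                   G          A
  Initial      1.287    0.01312
  Change       -0.21     0.6299
  Equil        1.077     0.6431
  solve Keq expr → x = 0.21; check Q = 0.2469
Then remove 0.1202 M of A.
Step 2:
                   G          A
  Initial      1.077     0.5229
  Change    -0.03755     0.1126
  Equil        1.039     0.6355
  solve Keq expr → x = 0.03755; check Q = 0.2469
Then change container volume by factor 1.25 (V_new/V_old).
Step 3:
                   G          A
  Initial     0.8316     0.5084
  Change    -0.02518    0.07553
  Equil       0.8064     0.5839
  solve Keq expr → x = 0.02518; check Q = 0.2469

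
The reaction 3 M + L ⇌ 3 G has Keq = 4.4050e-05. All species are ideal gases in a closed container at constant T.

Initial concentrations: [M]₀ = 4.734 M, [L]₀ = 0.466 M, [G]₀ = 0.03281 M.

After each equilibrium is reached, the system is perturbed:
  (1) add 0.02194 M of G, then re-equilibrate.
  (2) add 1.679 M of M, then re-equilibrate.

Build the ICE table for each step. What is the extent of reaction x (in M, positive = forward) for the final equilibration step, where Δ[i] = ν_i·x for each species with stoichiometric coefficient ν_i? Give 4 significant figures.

x = 0.01408 M

Q₀ = 7.1441e-07 vs Keq = 4.4050e-05 ⇒ Q<K, forward
Step 1:
                  M         L         G
  Initial     4.734     0.466   0.03281
  Change   -0.09147  -0.03049   0.09147
  Equil       4.643    0.4355    0.1243
  solve Keq expr → x = 0.03049; check Q = 4.4050e-05
Then add 0.02194 M of G.
Step 2:
                  M         L         G
  Initial     4.643    0.4355    0.1462
  Change    0.02073  0.006909  -0.02073
  Equil       4.663    0.4424    0.1255
  solve Keq expr → x = -0.006909; check Q = 4.4050e-05
Then add 1.679 M of M.
Step 3:
                  M         L         G
  Initial     6.342    0.4424    0.1255
  Change   -0.04223  -0.01408   0.04223
  Equil         6.3    0.4283    0.1677
  solve Keq expr → x = 0.01408; check Q = 4.4050e-05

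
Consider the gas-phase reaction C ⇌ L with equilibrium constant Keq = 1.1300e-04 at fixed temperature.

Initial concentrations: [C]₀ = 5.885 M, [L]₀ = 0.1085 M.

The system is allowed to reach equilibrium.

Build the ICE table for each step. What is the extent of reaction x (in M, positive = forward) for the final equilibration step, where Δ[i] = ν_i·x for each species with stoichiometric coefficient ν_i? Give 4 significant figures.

x = -0.1078 M

Q₀ = 0.01844 vs Keq = 1.1300e-04 ⇒ Q>K, reverse
Step 1:
                  C         L
  I           5.885    0.1085
  C          0.1078   -0.1078
  E           5.993 6.7719e-04
  solve Keq expr → x = -0.1078; check Q = 1.1300e-04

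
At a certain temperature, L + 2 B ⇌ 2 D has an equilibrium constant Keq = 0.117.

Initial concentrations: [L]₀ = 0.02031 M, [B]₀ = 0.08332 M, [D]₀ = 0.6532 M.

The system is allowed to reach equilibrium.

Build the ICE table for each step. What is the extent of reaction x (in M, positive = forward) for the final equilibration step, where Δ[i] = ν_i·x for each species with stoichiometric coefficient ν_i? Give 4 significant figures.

x = -0.2693 M

Q₀ = 3026 vs Keq = 0.117 ⇒ Q>K, reverse
Step 1:
                   L          B          D
  Initial    0.02031    0.08332     0.6532
  Change      0.2693     0.5387    -0.5387
  Equil       0.2897      0.622     0.1145
  solve Keq expr → x = -0.2693; check Q = 0.117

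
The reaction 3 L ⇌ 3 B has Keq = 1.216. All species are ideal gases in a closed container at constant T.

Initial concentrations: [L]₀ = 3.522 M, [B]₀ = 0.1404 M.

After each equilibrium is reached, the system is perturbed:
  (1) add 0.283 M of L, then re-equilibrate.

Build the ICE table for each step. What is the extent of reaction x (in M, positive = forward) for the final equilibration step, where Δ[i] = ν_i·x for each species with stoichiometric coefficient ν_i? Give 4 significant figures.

Q₀ = 6.3348e-05 vs Keq = 1.216 ⇒ Q<K, forward
Step 1:
                  L         B
  I           3.522    0.1404
  C           -1.75      1.75
  E           1.772     1.891
  solve Keq expr → x = 0.5835; check Q = 1.216
Then add 0.283 M of L.
Step 2:
                  L         B
  I           2.055     1.891
  C         -0.1461    0.1461
  E           1.908     2.037
  solve Keq expr → x = 0.0487; check Q = 1.216

x = 0.0487 M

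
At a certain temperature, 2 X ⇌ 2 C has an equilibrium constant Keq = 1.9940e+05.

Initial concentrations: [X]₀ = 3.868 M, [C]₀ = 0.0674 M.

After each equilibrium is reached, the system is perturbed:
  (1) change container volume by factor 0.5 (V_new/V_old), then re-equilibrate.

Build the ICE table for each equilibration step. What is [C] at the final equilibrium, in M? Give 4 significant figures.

[C]_eq = 7.853 M

Q₀ = 3.0363e-04 vs Keq = 1.9940e+05 ⇒ Q<K, forward
Step 1:
                  X         C
  Initial     3.868    0.0674
  Change     -3.859     3.859
  Equil    0.008793     3.927
  solve Keq expr → x = 1.93; check Q = 1.9940e+05
Then change container volume by factor 0.5 (V_new/V_old).
Step 2:
                  X         C
  Initial   0.01759     7.853
  Change          0         0
  Equil     0.01759     7.853
  solve Keq expr → x = 0; check Q = 1.9940e+05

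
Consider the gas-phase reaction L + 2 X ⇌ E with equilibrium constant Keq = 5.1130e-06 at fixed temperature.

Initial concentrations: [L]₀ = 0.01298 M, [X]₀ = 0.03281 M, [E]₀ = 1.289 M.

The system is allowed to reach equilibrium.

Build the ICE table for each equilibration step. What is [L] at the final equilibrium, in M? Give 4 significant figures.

[L]_eq = 1.302 M

Q₀ = 9.2250e+04 vs Keq = 5.1130e-06 ⇒ Q>K, reverse
Step 1:
                  L         X         E
  Initial   0.01298   0.03281     1.289
  Change      1.289     2.578    -1.289
  Equil       1.302     2.611 4.5372e-05
  solve Keq expr → x = -1.289; check Q = 5.1130e-06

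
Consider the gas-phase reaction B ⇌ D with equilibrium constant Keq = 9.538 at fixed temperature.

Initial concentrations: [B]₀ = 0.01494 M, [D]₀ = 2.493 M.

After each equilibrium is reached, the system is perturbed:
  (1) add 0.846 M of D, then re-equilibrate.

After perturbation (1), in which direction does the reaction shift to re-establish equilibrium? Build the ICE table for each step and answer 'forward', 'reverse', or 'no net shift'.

Q₀ = 166.9 vs Keq = 9.538 ⇒ Q>K, reverse
Step 1:
                   B          D
  Initial    0.01494      2.493
  Change      0.2231    -0.2231
  Equil        0.238       2.27
  solve Keq expr → x = -0.2231; check Q = 9.538
Then add 0.846 M of D.
Step 2:
                   B          D
  Initial      0.238      3.116
  Change     0.08028   -0.08028
  Equil       0.3183      3.036
  solve Keq expr → x = -0.08028; check Q = 9.538

Direction: reverse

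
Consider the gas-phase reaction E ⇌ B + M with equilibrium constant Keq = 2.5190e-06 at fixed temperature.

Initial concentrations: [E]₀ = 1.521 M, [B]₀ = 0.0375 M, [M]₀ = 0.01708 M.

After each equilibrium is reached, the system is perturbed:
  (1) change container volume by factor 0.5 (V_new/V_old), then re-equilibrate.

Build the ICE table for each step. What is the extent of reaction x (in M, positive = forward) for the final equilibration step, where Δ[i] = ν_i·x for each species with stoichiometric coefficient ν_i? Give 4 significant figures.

x = -1.8711e-04 M

Q₀ = 4.2110e-04 vs Keq = 2.5190e-06 ⇒ Q>K, reverse
Step 1:
                    E           B           M
  init          1.521      0.0375     0.01708
  Δ           0.01689    -0.01689    -0.01689
  eq            1.538     0.02061  1.8798e-04
  solve Keq expr → x = -0.01689; check Q = 2.5190e-06
Then change container volume by factor 0.5 (V_new/V_old).
Step 2:
                    E           B           M
  init          3.076     0.04122  3.7597e-04
  Δ        1.8711e-04 -1.8711e-04 -1.8711e-04
  eq            3.076     0.04103  1.8885e-04
  solve Keq expr → x = -1.8711e-04; check Q = 2.5190e-06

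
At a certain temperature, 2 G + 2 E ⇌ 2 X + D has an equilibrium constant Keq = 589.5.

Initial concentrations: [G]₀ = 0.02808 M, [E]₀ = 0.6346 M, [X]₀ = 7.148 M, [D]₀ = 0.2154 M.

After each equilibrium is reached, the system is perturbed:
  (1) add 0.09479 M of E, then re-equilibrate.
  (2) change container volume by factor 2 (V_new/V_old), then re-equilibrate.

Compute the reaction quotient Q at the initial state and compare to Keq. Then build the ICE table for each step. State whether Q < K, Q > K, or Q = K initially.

Q₀ = 3.4659e+04 vs Keq = 589.5 ⇒ Q>K, reverse
Step 1:
                   G          E          X          D
  Initial    0.02808     0.6346      7.148     0.2154
  Change      0.1221     0.1221    -0.1221   -0.06107
  Equil       0.1502     0.7567      7.026     0.1543
  solve Keq expr → x = -0.06107; check Q = 589.5
Then add 0.09479 M of E.
Step 2:
                   G          E          X          D
  Initial     0.1502     0.8515      7.026     0.1543
  Change    -0.01198   -0.01198    0.01198    0.00599
  Equil       0.1382     0.8396      7.038     0.1603
  solve Keq expr → x = 0.00599; check Q = 589.5
Then change container volume by factor 2 (V_new/V_old).
Step 3:
                   G          E          X          D
  Initial    0.06912     0.4198      3.519    0.08016
  Change     0.01848    0.01848   -0.01848  -0.009242
  Equil       0.0876     0.4383        3.5    0.07092
  solve Keq expr → x = -0.009242; check Q = 589.5

Q₀ = 3.4659e+04; Q > K (proceeds reverse)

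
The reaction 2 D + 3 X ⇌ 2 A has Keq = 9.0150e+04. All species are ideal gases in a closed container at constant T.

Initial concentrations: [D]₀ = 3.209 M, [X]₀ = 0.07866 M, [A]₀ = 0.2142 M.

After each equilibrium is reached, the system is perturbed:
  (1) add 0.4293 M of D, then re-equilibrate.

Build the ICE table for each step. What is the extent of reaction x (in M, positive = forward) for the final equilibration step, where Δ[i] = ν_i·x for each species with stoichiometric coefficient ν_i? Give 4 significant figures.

x = 1.1483e-04 M

Q₀ = 9.155 vs Keq = 9.0150e+04 ⇒ Q<K, forward
Step 1:
                    D           X           A
  init          3.209     0.07866      0.2142
  Δ           -0.0496     -0.0744      0.0496
  eq            3.159     0.00426      0.2638
  solve Keq expr → x = 0.0248; check Q = 9.0150e+04
Then add 0.4293 M of D.
Step 2:
                    D           X           A
  init          3.589     0.00426      0.2638
  Δ       -2.2967e-04 -3.4450e-04  2.2967e-04
  eq            3.588    0.003916       0.264
  solve Keq expr → x = 1.1483e-04; check Q = 9.0150e+04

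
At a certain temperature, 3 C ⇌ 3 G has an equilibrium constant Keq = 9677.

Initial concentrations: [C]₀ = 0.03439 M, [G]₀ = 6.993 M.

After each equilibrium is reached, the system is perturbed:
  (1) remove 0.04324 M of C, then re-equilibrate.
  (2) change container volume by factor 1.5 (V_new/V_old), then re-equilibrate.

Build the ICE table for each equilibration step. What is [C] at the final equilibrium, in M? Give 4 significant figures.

[C]_eq = 0.2087 M

Q₀ = 8.4080e+06 vs Keq = 9677 ⇒ Q>K, reverse
Step 1:
                  C         G
  Initial   0.03439     6.993
  Change     0.2806   -0.2806
  Equil       0.315     6.712
  solve Keq expr → x = -0.09353; check Q = 9677
Then remove 0.04324 M of C.
Step 2:
                  C         G
  Initial    0.2718     6.712
  Change     0.0413   -0.0413
  Equil      0.3131     6.671
  solve Keq expr → x = -0.01377; check Q = 9677
Then change container volume by factor 1.5 (V_new/V_old).
Step 3:
                  C         G
  Initial    0.2087     4.447
  Change          0         0
  Equil      0.2087     4.447
  solve Keq expr → x = 0; check Q = 9677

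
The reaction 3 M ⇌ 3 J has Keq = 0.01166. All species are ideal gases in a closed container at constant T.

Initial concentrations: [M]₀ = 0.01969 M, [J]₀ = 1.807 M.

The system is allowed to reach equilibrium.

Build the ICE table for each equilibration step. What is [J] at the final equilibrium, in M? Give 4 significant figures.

[J]_eq = 0.3377 M

Q₀ = 7.7292e+05 vs Keq = 0.01166 ⇒ Q>K, reverse
Step 1:
                    M           J
  Initial     0.01969       1.807
  Change        1.469      -1.469
  Equil         1.489      0.3377
  solve Keq expr → x = -0.4898; check Q = 0.01166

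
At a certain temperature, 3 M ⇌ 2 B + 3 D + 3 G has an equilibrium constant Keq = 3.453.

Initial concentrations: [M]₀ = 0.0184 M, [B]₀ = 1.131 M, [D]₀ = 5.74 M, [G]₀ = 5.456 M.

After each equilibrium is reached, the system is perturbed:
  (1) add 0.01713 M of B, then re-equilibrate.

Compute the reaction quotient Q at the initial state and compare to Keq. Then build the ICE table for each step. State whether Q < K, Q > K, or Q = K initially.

Q₀ = 6.3071e+09 vs Keq = 3.453 ⇒ Q>K, reverse
Step 1:
                    M           B           D           G
  init         0.0184       1.131        5.74       5.456
  Δ             1.606       -1.07      -1.606      -1.606
  eq            1.624     0.06055       4.134        3.85
  solve Keq expr → x = -0.5352; check Q = 3.453
Then add 0.01713 M of B.
Step 2:
                    M           B           D           G
  init          1.624     0.07768       4.134        3.85
  Δ           0.02225    -0.01483    -0.02225    -0.02225
  eq            1.646     0.06285       4.112       3.828
  solve Keq expr → x = -0.007417; check Q = 3.453

Q₀ = 6.3071e+09; Q > K (proceeds reverse)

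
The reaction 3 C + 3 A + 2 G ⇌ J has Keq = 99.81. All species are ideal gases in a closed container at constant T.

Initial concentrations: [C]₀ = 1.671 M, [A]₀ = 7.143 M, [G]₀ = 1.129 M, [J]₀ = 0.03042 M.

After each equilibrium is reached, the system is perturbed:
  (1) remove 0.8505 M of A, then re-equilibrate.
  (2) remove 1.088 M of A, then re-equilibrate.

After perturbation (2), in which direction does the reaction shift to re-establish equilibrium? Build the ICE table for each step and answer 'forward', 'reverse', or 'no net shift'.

Direction: reverse

Q₀ = 1.4035e-05 vs Keq = 99.81 ⇒ Q<K, forward
Step 1:
                  C         A         G         J
  init        1.671     7.143     1.129   0.03042
  Δ          -1.532    -1.532    -1.022    0.5108
  eq         0.1386     5.611    0.1074    0.5412
  solve Keq expr → x = 0.5108; check Q = 99.81
Then remove 0.8505 M of A.
Step 2:
                  C         A         G         J
  init       0.1386      4.76    0.1074    0.5412
  Δ         0.01463   0.01463  0.009753 -0.004877
  eq         0.1532     4.775    0.1171    0.5363
  solve Keq expr → x = -0.004877; check Q = 99.81
Then remove 1.088 M of A.
Step 3:
                  C         A         G         J
  init       0.1532     3.687    0.1171    0.5363
  Δ         0.02572   0.02572   0.01715 -0.008575
  eq         0.1789     3.712    0.1343    0.5278
  solve Keq expr → x = -0.008575; check Q = 99.81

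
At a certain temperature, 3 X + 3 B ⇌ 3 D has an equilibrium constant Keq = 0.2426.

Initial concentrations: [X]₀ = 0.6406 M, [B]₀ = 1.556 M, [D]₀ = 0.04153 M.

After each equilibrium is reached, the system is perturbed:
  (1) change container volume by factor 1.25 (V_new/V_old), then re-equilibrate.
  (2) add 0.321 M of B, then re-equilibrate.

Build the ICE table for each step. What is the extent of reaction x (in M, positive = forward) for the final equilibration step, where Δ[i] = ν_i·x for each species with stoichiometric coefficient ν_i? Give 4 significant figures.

Q₀ = 7.2326e-05 vs Keq = 0.2426 ⇒ Q<K, forward
Step 1:
                    X           B           D
  I            0.6406       1.556     0.04153
  C            -0.263      -0.263       0.263
  E            0.3776       1.293      0.3045
  solve Keq expr → x = 0.08766; check Q = 0.2426
Then change container volume by factor 1.25 (V_new/V_old).
Step 2:
                    X           B           D
  I            0.3021       1.034      0.2436
  C           0.02634     0.02634    -0.02634
  E            0.3284       1.061      0.2173
  solve Keq expr → x = -0.008779; check Q = 0.2426
Then add 0.321 M of B.
Step 3:
                    X           B           D
  I            0.3284       1.382      0.2173
  C          -0.03213    -0.03213     0.03213
  E            0.2963        1.35      0.2494
  solve Keq expr → x = 0.01071; check Q = 0.2426

x = 0.01071 M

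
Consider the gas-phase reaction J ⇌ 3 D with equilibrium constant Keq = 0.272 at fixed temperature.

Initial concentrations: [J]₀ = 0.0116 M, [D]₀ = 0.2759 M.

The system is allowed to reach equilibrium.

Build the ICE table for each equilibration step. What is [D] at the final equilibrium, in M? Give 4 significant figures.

[D]_eq = 0.2094 M

Q₀ = 1.81 vs Keq = 0.272 ⇒ Q>K, reverse
Step 1:
                    J           D
  I            0.0116      0.2759
  C           0.02216    -0.06649
  E           0.03376      0.2094
  solve Keq expr → x = -0.02216; check Q = 0.272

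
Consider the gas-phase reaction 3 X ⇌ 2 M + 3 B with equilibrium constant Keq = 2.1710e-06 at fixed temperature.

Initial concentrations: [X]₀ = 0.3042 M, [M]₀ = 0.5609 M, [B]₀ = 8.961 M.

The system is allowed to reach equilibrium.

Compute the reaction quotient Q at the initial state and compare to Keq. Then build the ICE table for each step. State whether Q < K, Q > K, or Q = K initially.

Q₀ = 8042; Q > K (proceeds reverse)

Q₀ = 8042 vs Keq = 2.1710e-06 ⇒ Q>K, reverse
Step 1:
                   X          M          B
  I           0.3042     0.5609      8.961
  C           0.8412    -0.5608    -0.8412
  E            1.145 7.8067e-05       8.12
  solve Keq expr → x = -0.2804; check Q = 2.1710e-06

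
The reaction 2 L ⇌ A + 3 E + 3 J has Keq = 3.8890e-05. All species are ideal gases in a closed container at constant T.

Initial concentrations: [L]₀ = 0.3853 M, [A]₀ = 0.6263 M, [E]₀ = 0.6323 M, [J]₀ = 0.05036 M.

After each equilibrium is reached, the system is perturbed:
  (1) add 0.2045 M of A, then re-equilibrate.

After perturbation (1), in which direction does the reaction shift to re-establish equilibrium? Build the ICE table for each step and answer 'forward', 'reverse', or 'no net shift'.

Q₀ = 1.3621e-04 vs Keq = 3.8890e-05 ⇒ Q>K, reverse
Step 1:
                    L           A           E           J
  init         0.3853      0.6263      0.6323     0.05036
  Δ           0.01043   -0.005217    -0.01565    -0.01565
  eq           0.3957      0.6211      0.6167     0.03471
  solve Keq expr → x = -0.005217; check Q = 3.8890e-05
Then add 0.2045 M of A.
Step 2:
                    L           A           E           J
  init         0.3957      0.8256      0.6167     0.03471
  Δ          0.001919 -9.5962e-04   -0.002879   -0.002879
  eq           0.3977      0.8246      0.6138     0.03183
  solve Keq expr → x = -9.5962e-04; check Q = 3.8890e-05

Direction: reverse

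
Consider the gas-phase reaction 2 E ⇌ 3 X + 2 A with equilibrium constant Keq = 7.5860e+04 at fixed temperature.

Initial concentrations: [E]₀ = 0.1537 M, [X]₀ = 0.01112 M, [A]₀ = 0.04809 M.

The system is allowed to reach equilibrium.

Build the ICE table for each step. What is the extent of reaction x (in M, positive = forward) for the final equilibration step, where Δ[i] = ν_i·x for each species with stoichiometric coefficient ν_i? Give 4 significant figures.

x = 0.07681 M

Q₀ = 1.3461e-07 vs Keq = 7.5860e+04 ⇒ Q<K, forward
Step 1:
                  E         X         A
  I          0.1537   0.01112   0.04809
  C         -0.1536    0.2304    0.1536
  E       8.6934e-05    0.2415    0.2017
  solve Keq expr → x = 0.07681; check Q = 7.5860e+04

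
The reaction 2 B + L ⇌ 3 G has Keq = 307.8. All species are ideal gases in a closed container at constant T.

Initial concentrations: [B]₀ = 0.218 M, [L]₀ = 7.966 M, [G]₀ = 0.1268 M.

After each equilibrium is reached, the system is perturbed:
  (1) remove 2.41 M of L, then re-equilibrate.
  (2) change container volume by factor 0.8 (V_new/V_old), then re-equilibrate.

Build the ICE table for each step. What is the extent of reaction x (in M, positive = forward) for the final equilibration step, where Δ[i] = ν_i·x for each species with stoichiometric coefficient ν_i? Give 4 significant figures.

Q₀ = 0.005385 vs Keq = 307.8 ⇒ Q<K, forward
Step 1:
                   B          L          G
  init         0.218      7.966     0.1268
  Δ           -0.212     -0.106      0.318
  eq         0.00603       7.86     0.4448
  solve Keq expr → x = 0.106; check Q = 307.8
Then remove 2.41 M of L.
Step 2:
                   B          L          G
  init       0.00603       5.45     0.4448
  Δ         0.001168 5.8421e-04  -0.001753
  eq        0.007199      5.451      0.443
  solve Keq expr → x = -5.8421e-04; check Q = 307.8
Then change container volume by factor 0.8 (V_new/V_old).
Step 3:
                   B          L          G
  init      0.008998      6.813     0.5538
  Δ                0          0          0
  eq        0.008998      6.813     0.5538
  solve Keq expr → x = 0; check Q = 307.8

x = 0 M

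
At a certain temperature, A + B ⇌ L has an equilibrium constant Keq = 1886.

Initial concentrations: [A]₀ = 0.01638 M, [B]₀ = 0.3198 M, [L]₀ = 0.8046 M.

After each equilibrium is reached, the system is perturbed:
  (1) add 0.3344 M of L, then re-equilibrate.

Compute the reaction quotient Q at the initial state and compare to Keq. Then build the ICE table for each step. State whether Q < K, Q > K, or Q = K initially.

Q₀ = 153.6; Q < K (proceeds forward)

Q₀ = 153.6 vs Keq = 1886 ⇒ Q<K, forward
Step 1:
                    A           B           L
  I           0.01638      0.3198      0.8046
  C          -0.01495    -0.01495     0.01495
  E          0.001425      0.3048      0.8196
  solve Keq expr → x = 0.01495; check Q = 1886
Then add 0.3344 M of L.
Step 2:
                    A           B           L
  I          0.001425      0.3048       1.154
  C        5.7684e-04  5.7684e-04 -5.7684e-04
  E          0.002002      0.3054       1.153
  solve Keq expr → x = -5.7684e-04; check Q = 1886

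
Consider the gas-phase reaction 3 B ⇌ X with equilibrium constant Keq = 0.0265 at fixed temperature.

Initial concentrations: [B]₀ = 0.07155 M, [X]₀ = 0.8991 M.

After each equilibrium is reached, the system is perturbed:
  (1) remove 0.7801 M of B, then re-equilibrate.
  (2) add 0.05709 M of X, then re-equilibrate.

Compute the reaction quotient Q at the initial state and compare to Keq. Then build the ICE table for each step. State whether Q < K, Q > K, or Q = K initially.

Q₀ = 2455; Q > K (proceeds reverse)

Q₀ = 2455 vs Keq = 0.0265 ⇒ Q>K, reverse
Step 1:
                   B          X
  init       0.07155     0.8991
  Δ            1.995    -0.6651
  eq           2.067      0.234
  solve Keq expr → x = -0.6651; check Q = 0.0265
Then remove 0.7801 M of B.
Step 2:
                   B          X
  init         1.287      0.234
  Δ            0.352    -0.1173
  eq           1.639     0.1166
  solve Keq expr → x = -0.1173; check Q = 0.0265
Then add 0.05709 M of X.
Step 3:
                   B          X
  init         1.639     0.1737
  Δ           0.1019   -0.03396
  eq           1.741     0.1398
  solve Keq expr → x = -0.03396; check Q = 0.0265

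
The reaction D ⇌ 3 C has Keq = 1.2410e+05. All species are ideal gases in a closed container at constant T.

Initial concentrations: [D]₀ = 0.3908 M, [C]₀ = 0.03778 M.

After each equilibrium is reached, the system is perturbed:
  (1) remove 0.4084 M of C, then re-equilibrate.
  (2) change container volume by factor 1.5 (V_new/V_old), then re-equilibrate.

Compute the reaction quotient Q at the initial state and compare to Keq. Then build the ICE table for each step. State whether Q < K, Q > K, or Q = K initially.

Q₀ = 1.3798e-04 vs Keq = 1.2410e+05 ⇒ Q<K, forward
Step 1:
                  D         C
  Initial    0.3908   0.03778
  Change    -0.3908     1.172
  Equil   1.4280e-05      1.21
  solve Keq expr → x = 0.3908; check Q = 1.2410e+05
Then remove 0.4084 M of C.
Step 2:
                  D         C
  Initial 1.4280e-05    0.8017
  Change  -1.0127e-05 3.0381e-05
  Equil   4.1531e-06    0.8018
  solve Keq expr → x = 1.0127e-05; check Q = 1.2410e+05
Then change container volume by factor 1.5 (V_new/V_old).
Step 3:
                  D         C
  Initial 2.7687e-06    0.5345
  Change  -1.5382e-06 4.6145e-06
  Equil   1.2306e-06    0.5345
  solve Keq expr → x = 1.5382e-06; check Q = 1.2410e+05

Q₀ = 1.3798e-04; Q < K (proceeds forward)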